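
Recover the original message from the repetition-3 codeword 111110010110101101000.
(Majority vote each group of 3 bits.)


Groups: 111, 110, 010, 110, 101, 101, 000
Majority votes: 1101110

1101110


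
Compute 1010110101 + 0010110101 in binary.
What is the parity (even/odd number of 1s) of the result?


1010110101 = 693
0010110101 = 181
Sum = 874 = 1101101010
1s count = 6

even parity (6 ones in 1101101010)


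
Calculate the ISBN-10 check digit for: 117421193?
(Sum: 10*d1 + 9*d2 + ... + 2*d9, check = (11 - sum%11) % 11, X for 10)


Weighted sum: 157
157 mod 11 = 3

Check digit: 8


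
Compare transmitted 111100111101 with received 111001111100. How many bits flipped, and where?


XOR: 000101000001

3 error(s) at position(s): 3, 5, 11


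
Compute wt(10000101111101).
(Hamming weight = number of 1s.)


Counting 1s in 10000101111101

8


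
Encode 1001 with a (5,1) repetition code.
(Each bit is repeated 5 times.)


Each bit -> 5 copies

11111000000000011111


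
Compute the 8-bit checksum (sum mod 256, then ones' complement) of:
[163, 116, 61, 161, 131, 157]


Sum = 789 mod 256 = 21
Complement = 234

234


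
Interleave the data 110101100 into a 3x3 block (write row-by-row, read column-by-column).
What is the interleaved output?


Matrix:
  110
  101
  100
Read columns: 111100010

111100010


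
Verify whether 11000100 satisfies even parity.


Number of 1s: 3

No, parity error (3 ones)


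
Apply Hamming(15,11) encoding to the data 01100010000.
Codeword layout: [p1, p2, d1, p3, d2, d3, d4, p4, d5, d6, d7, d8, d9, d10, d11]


Parity bits: p1=0, p2=0, p3=0, p4=1

000011010010000


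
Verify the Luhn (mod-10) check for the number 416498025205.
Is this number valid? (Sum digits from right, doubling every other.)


Luhn sum = 43
43 mod 10 = 3

Invalid (Luhn sum mod 10 = 3)


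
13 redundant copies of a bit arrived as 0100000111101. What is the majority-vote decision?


Ones: 6 out of 13
Threshold: 7

0 (6/13 voted 1)


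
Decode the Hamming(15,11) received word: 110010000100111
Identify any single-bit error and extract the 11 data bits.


Syndrome = 0: no error detected

Data: 01000100111 (no errors)


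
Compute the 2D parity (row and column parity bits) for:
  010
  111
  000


Row parities: 110
Column parities: 101

Row P: 110, Col P: 101, Corner: 0


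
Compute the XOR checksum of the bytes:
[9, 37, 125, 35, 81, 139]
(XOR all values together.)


XOR chain: 9 ^ 37 ^ 125 ^ 35 ^ 81 ^ 139 = 168

168


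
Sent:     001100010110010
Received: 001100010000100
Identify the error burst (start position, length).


XOR: 000000000110110

Burst at position 9, length 5


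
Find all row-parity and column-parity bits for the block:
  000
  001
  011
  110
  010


Row parities: 01001
Column parities: 110

Row P: 01001, Col P: 110, Corner: 0


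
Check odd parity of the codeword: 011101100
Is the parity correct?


Number of 1s: 5

Yes, parity is correct (5 ones)


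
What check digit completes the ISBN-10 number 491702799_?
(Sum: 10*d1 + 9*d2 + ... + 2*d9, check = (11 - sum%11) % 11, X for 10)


Weighted sum: 261
261 mod 11 = 8

Check digit: 3


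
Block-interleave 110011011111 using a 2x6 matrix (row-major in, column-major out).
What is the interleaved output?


Matrix:
  110011
  011111
Read columns: 101101011111

101101011111


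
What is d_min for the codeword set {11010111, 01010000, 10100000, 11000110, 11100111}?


Comparing all pairs, minimum distance: 2
Can detect 1 errors, correct 0 errors

2


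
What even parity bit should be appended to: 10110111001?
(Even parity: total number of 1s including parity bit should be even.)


Number of 1s in data: 7
Parity bit: 1

1


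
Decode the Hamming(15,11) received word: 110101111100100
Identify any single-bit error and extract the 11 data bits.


Syndrome = 0: no error detected

Data: 00111100100 (no errors)


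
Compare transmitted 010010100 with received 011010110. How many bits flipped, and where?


XOR: 001000010

2 error(s) at position(s): 2, 7


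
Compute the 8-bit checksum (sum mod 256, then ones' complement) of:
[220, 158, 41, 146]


Sum = 565 mod 256 = 53
Complement = 202

202


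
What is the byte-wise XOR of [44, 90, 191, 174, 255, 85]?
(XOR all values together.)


XOR chain: 44 ^ 90 ^ 191 ^ 174 ^ 255 ^ 85 = 205

205


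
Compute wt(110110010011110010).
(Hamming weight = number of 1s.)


Counting 1s in 110110010011110010

10


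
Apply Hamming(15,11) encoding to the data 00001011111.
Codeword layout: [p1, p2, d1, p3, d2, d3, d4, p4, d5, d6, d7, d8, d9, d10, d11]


Parity bits: p1=0, p2=1, p3=0, p4=0

010000001011111


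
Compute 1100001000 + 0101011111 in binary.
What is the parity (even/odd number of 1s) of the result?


1100001000 = 776
0101011111 = 351
Sum = 1127 = 10001100111
1s count = 6

even parity (6 ones in 10001100111)


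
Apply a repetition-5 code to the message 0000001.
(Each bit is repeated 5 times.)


Each bit -> 5 copies

00000000000000000000000000000011111


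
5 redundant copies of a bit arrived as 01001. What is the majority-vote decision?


Ones: 2 out of 5
Threshold: 3

0 (2/5 voted 1)


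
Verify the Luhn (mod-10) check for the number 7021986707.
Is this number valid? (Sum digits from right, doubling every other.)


Luhn sum = 44
44 mod 10 = 4

Invalid (Luhn sum mod 10 = 4)


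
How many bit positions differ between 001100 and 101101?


XOR: 100001
Count of 1s: 2

2


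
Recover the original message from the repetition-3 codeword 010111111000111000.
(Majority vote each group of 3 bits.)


Groups: 010, 111, 111, 000, 111, 000
Majority votes: 011010

011010


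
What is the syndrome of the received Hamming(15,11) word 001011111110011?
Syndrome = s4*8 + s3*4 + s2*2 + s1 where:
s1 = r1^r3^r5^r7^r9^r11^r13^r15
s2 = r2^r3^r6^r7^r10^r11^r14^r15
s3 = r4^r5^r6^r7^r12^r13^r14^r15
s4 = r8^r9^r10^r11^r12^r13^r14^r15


s1=0, s2=1, s3=1, s4=0

Syndrome = 6 (error at position 6)


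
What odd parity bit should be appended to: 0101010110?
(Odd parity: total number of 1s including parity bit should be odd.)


Number of 1s in data: 5
Parity bit: 0

0


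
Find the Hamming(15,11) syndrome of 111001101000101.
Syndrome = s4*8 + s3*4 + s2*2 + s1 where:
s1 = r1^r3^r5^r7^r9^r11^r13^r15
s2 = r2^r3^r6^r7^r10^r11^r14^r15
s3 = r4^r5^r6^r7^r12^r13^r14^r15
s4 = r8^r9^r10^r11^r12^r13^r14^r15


s1=0, s2=1, s3=0, s4=1

Syndrome = 10 (error at position 10)


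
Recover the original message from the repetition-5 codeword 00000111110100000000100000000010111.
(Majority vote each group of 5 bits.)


Groups: 00000, 11111, 01000, 00000, 10000, 00000, 10111
Majority votes: 0100001

0100001


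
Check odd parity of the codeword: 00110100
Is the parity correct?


Number of 1s: 3

Yes, parity is correct (3 ones)


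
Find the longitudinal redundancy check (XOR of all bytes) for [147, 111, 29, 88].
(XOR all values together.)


XOR chain: 147 ^ 111 ^ 29 ^ 88 = 185

185


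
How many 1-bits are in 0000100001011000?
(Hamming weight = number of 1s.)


Counting 1s in 0000100001011000

4


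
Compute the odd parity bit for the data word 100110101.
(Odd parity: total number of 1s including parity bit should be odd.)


Number of 1s in data: 5
Parity bit: 0

0


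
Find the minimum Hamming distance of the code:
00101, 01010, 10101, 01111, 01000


Comparing all pairs, minimum distance: 1
Can detect 0 errors, correct 0 errors

1


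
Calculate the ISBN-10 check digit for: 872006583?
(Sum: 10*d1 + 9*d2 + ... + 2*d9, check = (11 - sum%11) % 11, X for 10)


Weighted sum: 239
239 mod 11 = 8

Check digit: 3


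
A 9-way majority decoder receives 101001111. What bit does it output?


Ones: 6 out of 9
Threshold: 5

1 (6/9 voted 1)


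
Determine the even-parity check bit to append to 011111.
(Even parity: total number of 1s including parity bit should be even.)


Number of 1s in data: 5
Parity bit: 1

1


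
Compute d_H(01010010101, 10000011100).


XOR: 11010001001
Count of 1s: 5

5


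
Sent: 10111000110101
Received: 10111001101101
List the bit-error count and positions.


XOR: 00000001011000

3 error(s) at position(s): 7, 9, 10


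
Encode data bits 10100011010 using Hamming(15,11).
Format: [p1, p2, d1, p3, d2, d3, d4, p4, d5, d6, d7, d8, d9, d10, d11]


Parity bits: p1=0, p2=0, p3=1, p4=1

001101010011010


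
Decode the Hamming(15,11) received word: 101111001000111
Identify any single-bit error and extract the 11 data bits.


Syndrome = 0: no error detected

Data: 11101000111 (no errors)


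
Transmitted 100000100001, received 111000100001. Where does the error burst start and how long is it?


XOR: 011000000000

Burst at position 1, length 2


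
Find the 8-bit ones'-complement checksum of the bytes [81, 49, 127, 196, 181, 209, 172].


Sum = 1015 mod 256 = 247
Complement = 8

8


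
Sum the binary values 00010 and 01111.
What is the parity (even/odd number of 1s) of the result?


00010 = 2
01111 = 15
Sum = 17 = 10001
1s count = 2

even parity (2 ones in 10001)


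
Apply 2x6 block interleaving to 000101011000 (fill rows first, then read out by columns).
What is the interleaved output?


Matrix:
  000101
  011000
Read columns: 000101100010

000101100010


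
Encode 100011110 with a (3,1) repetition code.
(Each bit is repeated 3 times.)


Each bit -> 3 copies

111000000000111111111111000


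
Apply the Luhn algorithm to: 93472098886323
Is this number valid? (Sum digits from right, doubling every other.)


Luhn sum = 76
76 mod 10 = 6

Invalid (Luhn sum mod 10 = 6)


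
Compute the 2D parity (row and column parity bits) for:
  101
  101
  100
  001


Row parities: 0011
Column parities: 101

Row P: 0011, Col P: 101, Corner: 0


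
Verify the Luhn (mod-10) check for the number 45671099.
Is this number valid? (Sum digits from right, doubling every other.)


Luhn sum = 43
43 mod 10 = 3

Invalid (Luhn sum mod 10 = 3)


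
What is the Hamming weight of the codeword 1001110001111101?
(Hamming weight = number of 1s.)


Counting 1s in 1001110001111101

10


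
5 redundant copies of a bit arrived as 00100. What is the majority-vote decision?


Ones: 1 out of 5
Threshold: 3

0 (1/5 voted 1)


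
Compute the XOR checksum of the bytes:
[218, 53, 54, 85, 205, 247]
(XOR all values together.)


XOR chain: 218 ^ 53 ^ 54 ^ 85 ^ 205 ^ 247 = 182

182


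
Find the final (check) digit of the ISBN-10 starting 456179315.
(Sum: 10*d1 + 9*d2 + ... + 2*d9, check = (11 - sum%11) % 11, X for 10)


Weighted sum: 252
252 mod 11 = 10

Check digit: 1


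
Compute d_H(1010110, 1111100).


XOR: 0101010
Count of 1s: 3

3


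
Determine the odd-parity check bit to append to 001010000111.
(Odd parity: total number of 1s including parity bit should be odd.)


Number of 1s in data: 5
Parity bit: 0

0


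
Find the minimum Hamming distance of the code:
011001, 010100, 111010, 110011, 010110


Comparing all pairs, minimum distance: 1
Can detect 0 errors, correct 0 errors

1


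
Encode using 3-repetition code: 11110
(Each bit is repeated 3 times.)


Each bit -> 3 copies

111111111111000


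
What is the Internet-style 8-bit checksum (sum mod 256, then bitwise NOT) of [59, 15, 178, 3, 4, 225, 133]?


Sum = 617 mod 256 = 105
Complement = 150

150


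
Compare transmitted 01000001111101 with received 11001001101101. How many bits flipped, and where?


XOR: 10001000010000

3 error(s) at position(s): 0, 4, 9


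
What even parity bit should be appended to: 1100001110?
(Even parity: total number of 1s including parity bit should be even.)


Number of 1s in data: 5
Parity bit: 1

1


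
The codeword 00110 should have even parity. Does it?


Number of 1s: 2

Yes, parity is correct (2 ones)


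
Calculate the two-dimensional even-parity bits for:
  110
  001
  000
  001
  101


Row parities: 01010
Column parities: 011

Row P: 01010, Col P: 011, Corner: 0


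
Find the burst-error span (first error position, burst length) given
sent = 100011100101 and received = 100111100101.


XOR: 000100000000

Burst at position 3, length 1


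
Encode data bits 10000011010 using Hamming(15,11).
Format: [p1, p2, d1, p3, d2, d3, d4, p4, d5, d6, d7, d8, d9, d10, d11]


Parity bits: p1=0, p2=1, p3=0, p4=1

011000010011010


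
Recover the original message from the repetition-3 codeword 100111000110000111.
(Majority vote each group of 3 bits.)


Groups: 100, 111, 000, 110, 000, 111
Majority votes: 010101

010101


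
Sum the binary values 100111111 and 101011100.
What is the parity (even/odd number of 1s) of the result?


100111111 = 319
101011100 = 348
Sum = 667 = 1010011011
1s count = 6

even parity (6 ones in 1010011011)


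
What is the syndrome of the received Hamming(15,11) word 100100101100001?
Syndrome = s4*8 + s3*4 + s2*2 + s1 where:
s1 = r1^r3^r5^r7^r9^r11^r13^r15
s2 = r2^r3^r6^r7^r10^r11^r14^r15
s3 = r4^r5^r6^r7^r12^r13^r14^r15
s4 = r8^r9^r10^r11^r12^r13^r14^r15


s1=0, s2=1, s3=1, s4=1

Syndrome = 14 (error at position 14)


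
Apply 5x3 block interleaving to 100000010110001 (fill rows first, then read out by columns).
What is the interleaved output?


Matrix:
  100
  000
  010
  110
  001
Read columns: 100100011000001

100100011000001


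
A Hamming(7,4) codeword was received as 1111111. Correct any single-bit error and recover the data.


Syndrome = 0: no error detected

Data: 1111 (no errors)


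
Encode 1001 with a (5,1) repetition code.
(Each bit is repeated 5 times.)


Each bit -> 5 copies

11111000000000011111


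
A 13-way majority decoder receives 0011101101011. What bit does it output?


Ones: 8 out of 13
Threshold: 7

1 (8/13 voted 1)


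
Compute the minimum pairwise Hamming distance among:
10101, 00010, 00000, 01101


Comparing all pairs, minimum distance: 1
Can detect 0 errors, correct 0 errors

1


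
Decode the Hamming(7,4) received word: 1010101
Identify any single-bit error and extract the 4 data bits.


Syndrome = 0: no error detected

Data: 1101 (no errors)


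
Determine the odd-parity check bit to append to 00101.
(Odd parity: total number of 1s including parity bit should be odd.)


Number of 1s in data: 2
Parity bit: 1

1


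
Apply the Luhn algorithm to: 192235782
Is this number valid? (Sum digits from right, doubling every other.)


Luhn sum = 36
36 mod 10 = 6

Invalid (Luhn sum mod 10 = 6)


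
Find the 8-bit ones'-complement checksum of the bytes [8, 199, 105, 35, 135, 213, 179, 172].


Sum = 1046 mod 256 = 22
Complement = 233

233


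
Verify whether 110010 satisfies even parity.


Number of 1s: 3

No, parity error (3 ones)


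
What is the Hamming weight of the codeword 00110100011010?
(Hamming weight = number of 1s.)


Counting 1s in 00110100011010

6


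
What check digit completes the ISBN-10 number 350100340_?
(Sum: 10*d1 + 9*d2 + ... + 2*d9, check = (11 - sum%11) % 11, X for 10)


Weighted sum: 106
106 mod 11 = 7

Check digit: 4


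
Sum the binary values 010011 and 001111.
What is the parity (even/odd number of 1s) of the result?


010011 = 19
001111 = 15
Sum = 34 = 100010
1s count = 2

even parity (2 ones in 100010)


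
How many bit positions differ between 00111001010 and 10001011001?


XOR: 10110010011
Count of 1s: 6

6


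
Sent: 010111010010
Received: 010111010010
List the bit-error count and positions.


XOR: 000000000000

0 errors (received matches sent)


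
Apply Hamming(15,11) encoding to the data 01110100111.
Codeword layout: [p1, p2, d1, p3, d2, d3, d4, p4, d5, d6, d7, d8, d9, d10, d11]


Parity bits: p1=0, p2=1, p3=0, p4=0

010011100100111


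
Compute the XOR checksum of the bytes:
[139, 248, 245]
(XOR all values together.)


XOR chain: 139 ^ 248 ^ 245 = 134

134


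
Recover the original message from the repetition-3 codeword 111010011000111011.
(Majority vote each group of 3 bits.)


Groups: 111, 010, 011, 000, 111, 011
Majority votes: 101011

101011


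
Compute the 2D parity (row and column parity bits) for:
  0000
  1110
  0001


Row parities: 011
Column parities: 1111

Row P: 011, Col P: 1111, Corner: 0


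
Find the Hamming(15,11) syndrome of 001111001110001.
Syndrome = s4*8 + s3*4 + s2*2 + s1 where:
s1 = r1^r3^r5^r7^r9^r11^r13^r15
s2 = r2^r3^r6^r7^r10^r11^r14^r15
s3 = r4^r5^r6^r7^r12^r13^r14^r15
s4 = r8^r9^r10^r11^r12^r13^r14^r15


s1=1, s2=1, s3=0, s4=0

Syndrome = 3 (error at position 3)


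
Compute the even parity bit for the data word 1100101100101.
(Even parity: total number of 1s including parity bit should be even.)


Number of 1s in data: 7
Parity bit: 1

1


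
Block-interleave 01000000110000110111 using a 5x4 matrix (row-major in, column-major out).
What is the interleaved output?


Matrix:
  0100
  0000
  1100
  0011
  0111
Read columns: 00100101010001100011

00100101010001100011


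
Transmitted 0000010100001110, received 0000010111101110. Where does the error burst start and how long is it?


XOR: 0000000011100000

Burst at position 8, length 3


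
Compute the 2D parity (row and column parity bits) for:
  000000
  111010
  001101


Row parities: 001
Column parities: 110111

Row P: 001, Col P: 110111, Corner: 1


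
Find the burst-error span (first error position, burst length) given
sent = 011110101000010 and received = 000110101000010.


XOR: 011000000000000

Burst at position 1, length 2


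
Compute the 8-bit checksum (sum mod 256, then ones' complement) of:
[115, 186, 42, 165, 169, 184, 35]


Sum = 896 mod 256 = 128
Complement = 127

127


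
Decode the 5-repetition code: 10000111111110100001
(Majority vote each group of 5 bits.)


Groups: 10000, 11111, 11101, 00001
Majority votes: 0110

0110


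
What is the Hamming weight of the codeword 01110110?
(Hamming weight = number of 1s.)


Counting 1s in 01110110

5


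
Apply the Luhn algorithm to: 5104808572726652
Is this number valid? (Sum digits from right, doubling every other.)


Luhn sum = 51
51 mod 10 = 1

Invalid (Luhn sum mod 10 = 1)


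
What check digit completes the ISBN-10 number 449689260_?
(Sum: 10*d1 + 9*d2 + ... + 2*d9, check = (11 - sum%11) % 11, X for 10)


Weighted sum: 309
309 mod 11 = 1

Check digit: X


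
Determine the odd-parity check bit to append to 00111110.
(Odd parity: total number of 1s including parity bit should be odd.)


Number of 1s in data: 5
Parity bit: 0

0


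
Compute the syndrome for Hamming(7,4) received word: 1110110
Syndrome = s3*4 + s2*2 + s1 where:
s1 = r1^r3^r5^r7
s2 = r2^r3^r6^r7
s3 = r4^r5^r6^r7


s1=1, s2=1, s3=0

Syndrome = 3 (error at position 3)


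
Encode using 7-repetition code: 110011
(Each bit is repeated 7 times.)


Each bit -> 7 copies

111111111111110000000000000011111111111111


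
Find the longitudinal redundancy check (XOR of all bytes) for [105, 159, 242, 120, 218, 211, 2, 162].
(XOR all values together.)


XOR chain: 105 ^ 159 ^ 242 ^ 120 ^ 218 ^ 211 ^ 2 ^ 162 = 213

213


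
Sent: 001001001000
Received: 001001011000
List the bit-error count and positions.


XOR: 000000010000

1 error(s) at position(s): 7


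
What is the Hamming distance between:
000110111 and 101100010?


XOR: 101010101
Count of 1s: 5

5


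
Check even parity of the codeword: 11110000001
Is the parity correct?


Number of 1s: 5

No, parity error (5 ones)


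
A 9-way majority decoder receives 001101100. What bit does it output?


Ones: 4 out of 9
Threshold: 5

0 (4/9 voted 1)


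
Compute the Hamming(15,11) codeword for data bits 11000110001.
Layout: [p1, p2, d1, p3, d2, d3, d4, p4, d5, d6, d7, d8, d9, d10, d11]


Parity bits: p1=0, p2=0, p3=0, p4=1

001010010110001


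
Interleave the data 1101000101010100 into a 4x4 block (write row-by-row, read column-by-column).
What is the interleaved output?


Matrix:
  1101
  0001
  0101
  0100
Read columns: 1000101100001110

1000101100001110


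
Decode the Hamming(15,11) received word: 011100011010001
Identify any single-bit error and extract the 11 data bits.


Syndrome = 0: no error detected

Data: 10001010001 (no errors)


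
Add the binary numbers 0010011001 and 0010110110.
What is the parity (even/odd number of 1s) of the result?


0010011001 = 153
0010110110 = 182
Sum = 335 = 101001111
1s count = 6

even parity (6 ones in 101001111)


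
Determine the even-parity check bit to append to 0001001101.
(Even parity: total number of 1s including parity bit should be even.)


Number of 1s in data: 4
Parity bit: 0

0


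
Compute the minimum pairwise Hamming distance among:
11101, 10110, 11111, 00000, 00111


Comparing all pairs, minimum distance: 1
Can detect 0 errors, correct 0 errors

1


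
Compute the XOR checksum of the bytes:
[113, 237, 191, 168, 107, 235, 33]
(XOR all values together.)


XOR chain: 113 ^ 237 ^ 191 ^ 168 ^ 107 ^ 235 ^ 33 = 42

42


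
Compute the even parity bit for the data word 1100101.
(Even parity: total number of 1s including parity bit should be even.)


Number of 1s in data: 4
Parity bit: 0

0


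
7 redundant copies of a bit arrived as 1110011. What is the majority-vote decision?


Ones: 5 out of 7
Threshold: 4

1 (5/7 voted 1)


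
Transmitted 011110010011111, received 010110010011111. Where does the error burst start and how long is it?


XOR: 001000000000000

Burst at position 2, length 1


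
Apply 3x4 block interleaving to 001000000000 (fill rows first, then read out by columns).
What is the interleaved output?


Matrix:
  0010
  0000
  0000
Read columns: 000000100000

000000100000


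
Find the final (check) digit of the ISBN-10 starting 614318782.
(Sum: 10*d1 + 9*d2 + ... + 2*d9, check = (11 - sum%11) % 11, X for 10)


Weighted sum: 224
224 mod 11 = 4

Check digit: 7


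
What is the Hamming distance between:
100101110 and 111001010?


XOR: 011100100
Count of 1s: 4

4


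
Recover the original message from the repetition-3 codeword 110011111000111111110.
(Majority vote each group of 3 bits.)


Groups: 110, 011, 111, 000, 111, 111, 110
Majority votes: 1110111

1110111


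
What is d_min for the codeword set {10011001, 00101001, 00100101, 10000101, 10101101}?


Comparing all pairs, minimum distance: 2
Can detect 1 errors, correct 0 errors

2


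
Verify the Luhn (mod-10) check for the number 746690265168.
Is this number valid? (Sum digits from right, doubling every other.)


Luhn sum = 50
50 mod 10 = 0

Valid (Luhn sum mod 10 = 0)


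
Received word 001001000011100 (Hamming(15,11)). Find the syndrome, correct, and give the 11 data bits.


Syndrome = 15: error at position 15

Data: 10100011101 (corrected bit 15)


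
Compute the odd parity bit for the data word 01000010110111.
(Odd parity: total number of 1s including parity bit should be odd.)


Number of 1s in data: 7
Parity bit: 0

0


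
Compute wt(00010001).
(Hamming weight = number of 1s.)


Counting 1s in 00010001

2


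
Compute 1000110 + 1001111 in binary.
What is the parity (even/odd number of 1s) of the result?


1000110 = 70
1001111 = 79
Sum = 149 = 10010101
1s count = 4

even parity (4 ones in 10010101)


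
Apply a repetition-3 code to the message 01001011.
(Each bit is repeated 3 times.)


Each bit -> 3 copies

000111000000111000111111


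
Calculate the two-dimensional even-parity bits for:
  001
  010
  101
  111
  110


Row parities: 11010
Column parities: 111

Row P: 11010, Col P: 111, Corner: 1


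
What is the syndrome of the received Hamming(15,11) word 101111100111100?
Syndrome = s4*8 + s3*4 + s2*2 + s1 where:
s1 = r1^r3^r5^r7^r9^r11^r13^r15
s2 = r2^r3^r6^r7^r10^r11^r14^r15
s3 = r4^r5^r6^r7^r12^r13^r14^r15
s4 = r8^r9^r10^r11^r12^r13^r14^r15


s1=0, s2=1, s3=0, s4=0

Syndrome = 2 (error at position 2)


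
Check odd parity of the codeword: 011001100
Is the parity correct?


Number of 1s: 4

No, parity error (4 ones)


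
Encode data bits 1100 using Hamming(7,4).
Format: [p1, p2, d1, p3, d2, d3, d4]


Parity bits: p1=0, p2=1, p3=1

0111100


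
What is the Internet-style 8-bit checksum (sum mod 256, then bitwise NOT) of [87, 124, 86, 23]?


Sum = 320 mod 256 = 64
Complement = 191

191


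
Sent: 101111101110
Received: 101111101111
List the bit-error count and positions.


XOR: 000000000001

1 error(s) at position(s): 11


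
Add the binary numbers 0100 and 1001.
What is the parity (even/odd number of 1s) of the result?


0100 = 4
1001 = 9
Sum = 13 = 1101
1s count = 3

odd parity (3 ones in 1101)


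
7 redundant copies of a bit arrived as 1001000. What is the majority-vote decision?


Ones: 2 out of 7
Threshold: 4

0 (2/7 voted 1)


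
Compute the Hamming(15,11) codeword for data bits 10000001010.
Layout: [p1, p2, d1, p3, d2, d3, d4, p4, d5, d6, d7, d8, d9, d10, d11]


Parity bits: p1=1, p2=0, p3=0, p4=0

101000000001010


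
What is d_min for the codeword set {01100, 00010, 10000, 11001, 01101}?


Comparing all pairs, minimum distance: 1
Can detect 0 errors, correct 0 errors

1


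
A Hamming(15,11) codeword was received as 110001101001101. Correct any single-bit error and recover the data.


Syndrome = 5: error at position 5

Data: 01111001101 (corrected bit 5)


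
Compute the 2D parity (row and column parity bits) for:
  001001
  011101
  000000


Row parities: 000
Column parities: 010100

Row P: 000, Col P: 010100, Corner: 0


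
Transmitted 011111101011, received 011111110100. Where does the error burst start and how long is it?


XOR: 000000011111

Burst at position 7, length 5


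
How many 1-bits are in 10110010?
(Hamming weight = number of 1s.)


Counting 1s in 10110010

4


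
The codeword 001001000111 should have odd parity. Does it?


Number of 1s: 5

Yes, parity is correct (5 ones)


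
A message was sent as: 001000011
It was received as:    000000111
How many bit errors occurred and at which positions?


XOR: 001000100

2 error(s) at position(s): 2, 6


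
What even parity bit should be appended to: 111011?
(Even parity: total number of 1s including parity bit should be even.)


Number of 1s in data: 5
Parity bit: 1

1


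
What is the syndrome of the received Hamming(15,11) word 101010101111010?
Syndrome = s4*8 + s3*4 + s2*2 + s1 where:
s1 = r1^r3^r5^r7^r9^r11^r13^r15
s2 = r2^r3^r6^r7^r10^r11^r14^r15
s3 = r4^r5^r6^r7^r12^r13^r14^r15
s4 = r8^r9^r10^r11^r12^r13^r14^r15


s1=0, s2=1, s3=0, s4=1

Syndrome = 10 (error at position 10)


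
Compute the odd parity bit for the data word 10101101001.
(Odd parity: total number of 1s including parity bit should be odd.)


Number of 1s in data: 6
Parity bit: 1

1


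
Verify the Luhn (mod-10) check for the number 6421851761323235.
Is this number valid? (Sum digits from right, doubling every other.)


Luhn sum = 64
64 mod 10 = 4

Invalid (Luhn sum mod 10 = 4)


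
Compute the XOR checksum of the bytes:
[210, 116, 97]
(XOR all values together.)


XOR chain: 210 ^ 116 ^ 97 = 199

199


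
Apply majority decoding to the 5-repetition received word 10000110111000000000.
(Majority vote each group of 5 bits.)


Groups: 10000, 11011, 10000, 00000
Majority votes: 0100

0100


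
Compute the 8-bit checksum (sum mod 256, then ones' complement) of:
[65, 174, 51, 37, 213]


Sum = 540 mod 256 = 28
Complement = 227

227


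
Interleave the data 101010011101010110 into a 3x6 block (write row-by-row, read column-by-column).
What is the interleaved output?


Matrix:
  101010
  011101
  010110
Read columns: 100011110011101010

100011110011101010


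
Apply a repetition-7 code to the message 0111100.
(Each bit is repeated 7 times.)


Each bit -> 7 copies

0000000111111111111111111111111111100000000000000


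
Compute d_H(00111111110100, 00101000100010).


XOR: 00010111010110
Count of 1s: 7

7


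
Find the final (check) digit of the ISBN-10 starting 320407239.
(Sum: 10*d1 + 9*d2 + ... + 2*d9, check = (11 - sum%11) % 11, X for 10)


Weighted sum: 146
146 mod 11 = 3

Check digit: 8


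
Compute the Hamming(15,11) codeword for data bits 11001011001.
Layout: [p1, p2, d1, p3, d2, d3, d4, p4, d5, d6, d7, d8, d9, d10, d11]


Parity bits: p1=1, p2=1, p3=1, p4=0

111110001011001


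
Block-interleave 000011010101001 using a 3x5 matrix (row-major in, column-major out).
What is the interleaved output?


Matrix:
  00001
  10101
  01001
Read columns: 010001010000111

010001010000111


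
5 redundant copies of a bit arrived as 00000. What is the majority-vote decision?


Ones: 0 out of 5
Threshold: 3

0 (0/5 voted 1)


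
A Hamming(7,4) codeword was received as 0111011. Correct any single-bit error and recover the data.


Syndrome = 4: error at position 4

Data: 1011 (corrected bit 4)


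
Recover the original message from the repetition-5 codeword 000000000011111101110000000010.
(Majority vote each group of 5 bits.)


Groups: 00000, 00000, 11111, 10111, 00000, 00010
Majority votes: 001100

001100


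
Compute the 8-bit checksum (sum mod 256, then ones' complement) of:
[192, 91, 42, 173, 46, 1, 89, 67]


Sum = 701 mod 256 = 189
Complement = 66

66


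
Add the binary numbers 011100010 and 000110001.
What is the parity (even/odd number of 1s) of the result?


011100010 = 226
000110001 = 49
Sum = 275 = 100010011
1s count = 4

even parity (4 ones in 100010011)


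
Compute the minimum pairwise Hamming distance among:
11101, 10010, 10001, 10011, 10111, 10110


Comparing all pairs, minimum distance: 1
Can detect 0 errors, correct 0 errors

1


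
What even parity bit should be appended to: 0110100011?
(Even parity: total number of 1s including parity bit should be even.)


Number of 1s in data: 5
Parity bit: 1

1


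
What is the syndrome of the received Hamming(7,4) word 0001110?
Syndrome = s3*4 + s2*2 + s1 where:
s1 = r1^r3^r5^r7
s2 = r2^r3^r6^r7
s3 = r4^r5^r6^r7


s1=1, s2=1, s3=1

Syndrome = 7 (error at position 7)


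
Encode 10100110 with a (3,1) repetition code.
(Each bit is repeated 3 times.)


Each bit -> 3 copies

111000111000000111111000


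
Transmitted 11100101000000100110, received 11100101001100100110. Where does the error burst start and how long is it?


XOR: 00000000001100000000

Burst at position 10, length 2


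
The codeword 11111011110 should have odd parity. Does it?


Number of 1s: 9

Yes, parity is correct (9 ones)


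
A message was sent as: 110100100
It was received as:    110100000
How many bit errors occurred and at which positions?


XOR: 000000100

1 error(s) at position(s): 6


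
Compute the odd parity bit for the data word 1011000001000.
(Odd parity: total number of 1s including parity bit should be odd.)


Number of 1s in data: 4
Parity bit: 1

1


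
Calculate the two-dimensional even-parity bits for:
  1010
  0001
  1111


Row parities: 010
Column parities: 0100

Row P: 010, Col P: 0100, Corner: 1


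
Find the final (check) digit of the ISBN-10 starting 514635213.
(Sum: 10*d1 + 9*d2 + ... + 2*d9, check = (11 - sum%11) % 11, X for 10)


Weighted sum: 193
193 mod 11 = 6

Check digit: 5


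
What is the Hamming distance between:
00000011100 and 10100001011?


XOR: 10100010111
Count of 1s: 6

6


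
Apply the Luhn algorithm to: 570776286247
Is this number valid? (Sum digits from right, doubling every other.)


Luhn sum = 58
58 mod 10 = 8

Invalid (Luhn sum mod 10 = 8)


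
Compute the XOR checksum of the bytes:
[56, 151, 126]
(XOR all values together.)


XOR chain: 56 ^ 151 ^ 126 = 209

209


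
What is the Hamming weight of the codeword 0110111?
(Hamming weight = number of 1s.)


Counting 1s in 0110111

5


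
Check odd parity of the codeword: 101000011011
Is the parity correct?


Number of 1s: 6

No, parity error (6 ones)


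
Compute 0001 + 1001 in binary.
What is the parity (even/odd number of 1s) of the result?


0001 = 1
1001 = 9
Sum = 10 = 1010
1s count = 2

even parity (2 ones in 1010)


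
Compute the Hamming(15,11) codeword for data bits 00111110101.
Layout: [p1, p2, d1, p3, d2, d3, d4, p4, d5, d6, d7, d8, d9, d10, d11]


Parity bits: p1=1, p2=1, p3=0, p4=1

110001111110101


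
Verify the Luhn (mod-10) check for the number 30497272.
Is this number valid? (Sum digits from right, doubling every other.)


Luhn sum = 37
37 mod 10 = 7

Invalid (Luhn sum mod 10 = 7)


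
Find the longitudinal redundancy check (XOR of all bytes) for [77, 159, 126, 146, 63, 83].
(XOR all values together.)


XOR chain: 77 ^ 159 ^ 126 ^ 146 ^ 63 ^ 83 = 82

82


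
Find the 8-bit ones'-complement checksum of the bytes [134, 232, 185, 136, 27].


Sum = 714 mod 256 = 202
Complement = 53

53


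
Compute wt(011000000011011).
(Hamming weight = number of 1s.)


Counting 1s in 011000000011011

6


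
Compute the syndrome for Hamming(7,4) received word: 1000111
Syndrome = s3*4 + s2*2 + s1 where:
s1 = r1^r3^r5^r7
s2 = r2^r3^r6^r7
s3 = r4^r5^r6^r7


s1=1, s2=0, s3=1

Syndrome = 5 (error at position 5)


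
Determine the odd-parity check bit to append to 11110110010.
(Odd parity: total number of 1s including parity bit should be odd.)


Number of 1s in data: 7
Parity bit: 0

0


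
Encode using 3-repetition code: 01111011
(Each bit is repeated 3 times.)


Each bit -> 3 copies

000111111111111000111111


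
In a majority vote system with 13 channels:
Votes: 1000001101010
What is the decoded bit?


Ones: 5 out of 13
Threshold: 7

0 (5/13 voted 1)


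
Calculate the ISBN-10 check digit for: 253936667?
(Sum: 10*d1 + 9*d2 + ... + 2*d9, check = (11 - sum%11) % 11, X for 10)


Weighted sum: 256
256 mod 11 = 3

Check digit: 8


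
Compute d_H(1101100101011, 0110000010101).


XOR: 1011100111110
Count of 1s: 9

9


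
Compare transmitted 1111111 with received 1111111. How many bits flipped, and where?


XOR: 0000000

0 errors (received matches sent)


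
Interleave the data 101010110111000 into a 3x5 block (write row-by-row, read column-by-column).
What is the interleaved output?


Matrix:
  10101
  01101
  11000
Read columns: 101011110000110

101011110000110


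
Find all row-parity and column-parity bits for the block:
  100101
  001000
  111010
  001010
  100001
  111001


Row parities: 110000
Column parities: 000101

Row P: 110000, Col P: 000101, Corner: 0


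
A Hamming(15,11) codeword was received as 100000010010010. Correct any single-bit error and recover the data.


Syndrome = 12: error at position 12

Data: 00000011010 (corrected bit 12)


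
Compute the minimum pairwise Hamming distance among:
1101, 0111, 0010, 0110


Comparing all pairs, minimum distance: 1
Can detect 0 errors, correct 0 errors

1


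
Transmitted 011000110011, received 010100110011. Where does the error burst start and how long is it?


XOR: 001100000000

Burst at position 2, length 2


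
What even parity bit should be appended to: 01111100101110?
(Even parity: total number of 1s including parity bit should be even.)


Number of 1s in data: 9
Parity bit: 1

1


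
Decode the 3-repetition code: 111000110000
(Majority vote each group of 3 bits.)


Groups: 111, 000, 110, 000
Majority votes: 1010

1010


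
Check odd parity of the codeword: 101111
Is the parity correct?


Number of 1s: 5

Yes, parity is correct (5 ones)


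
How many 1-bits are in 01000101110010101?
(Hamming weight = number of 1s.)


Counting 1s in 01000101110010101

8


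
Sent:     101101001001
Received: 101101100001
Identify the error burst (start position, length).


XOR: 000000101000

Burst at position 6, length 3


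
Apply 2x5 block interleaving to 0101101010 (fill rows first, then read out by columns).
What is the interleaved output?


Matrix:
  01011
  01010
Read columns: 0011001110

0011001110


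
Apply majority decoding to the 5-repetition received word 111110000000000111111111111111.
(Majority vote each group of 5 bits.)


Groups: 11111, 00000, 00000, 11111, 11111, 11111
Majority votes: 100111

100111


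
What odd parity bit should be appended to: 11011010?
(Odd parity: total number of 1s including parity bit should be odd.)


Number of 1s in data: 5
Parity bit: 0

0


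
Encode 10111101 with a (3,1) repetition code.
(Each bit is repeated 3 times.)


Each bit -> 3 copies

111000111111111111000111


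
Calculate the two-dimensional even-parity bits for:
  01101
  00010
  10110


Row parities: 111
Column parities: 11001

Row P: 111, Col P: 11001, Corner: 1


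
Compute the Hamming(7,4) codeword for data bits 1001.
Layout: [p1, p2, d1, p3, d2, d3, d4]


Parity bits: p1=0, p2=0, p3=1

0011001


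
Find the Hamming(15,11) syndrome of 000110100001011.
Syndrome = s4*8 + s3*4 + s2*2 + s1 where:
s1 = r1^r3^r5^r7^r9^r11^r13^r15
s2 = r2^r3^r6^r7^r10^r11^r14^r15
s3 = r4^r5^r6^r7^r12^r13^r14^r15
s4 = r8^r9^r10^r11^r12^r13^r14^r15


s1=1, s2=1, s3=0, s4=1

Syndrome = 11 (error at position 11)


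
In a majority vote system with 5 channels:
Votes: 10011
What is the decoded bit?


Ones: 3 out of 5
Threshold: 3

1 (3/5 voted 1)


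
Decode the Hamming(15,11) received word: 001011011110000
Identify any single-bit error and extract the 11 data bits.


Syndrome = 0: no error detected

Data: 11101110000 (no errors)


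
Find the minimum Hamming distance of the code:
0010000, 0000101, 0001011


Comparing all pairs, minimum distance: 3
Can detect 2 errors, correct 1 errors

3


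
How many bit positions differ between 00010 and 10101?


XOR: 10111
Count of 1s: 4

4


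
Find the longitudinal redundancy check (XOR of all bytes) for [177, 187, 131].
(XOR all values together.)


XOR chain: 177 ^ 187 ^ 131 = 137

137


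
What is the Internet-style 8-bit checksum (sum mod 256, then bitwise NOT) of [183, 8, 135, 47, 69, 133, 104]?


Sum = 679 mod 256 = 167
Complement = 88

88


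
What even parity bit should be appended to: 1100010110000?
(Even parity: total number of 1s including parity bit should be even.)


Number of 1s in data: 5
Parity bit: 1

1


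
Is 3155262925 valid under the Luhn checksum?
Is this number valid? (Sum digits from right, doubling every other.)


Luhn sum = 45
45 mod 10 = 5

Invalid (Luhn sum mod 10 = 5)


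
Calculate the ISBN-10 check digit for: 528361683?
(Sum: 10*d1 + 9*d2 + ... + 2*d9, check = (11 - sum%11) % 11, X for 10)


Weighted sum: 248
248 mod 11 = 6

Check digit: 5


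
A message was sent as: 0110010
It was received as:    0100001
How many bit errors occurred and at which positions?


XOR: 0010011

3 error(s) at position(s): 2, 5, 6


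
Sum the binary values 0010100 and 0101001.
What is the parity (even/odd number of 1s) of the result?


0010100 = 20
0101001 = 41
Sum = 61 = 111101
1s count = 5

odd parity (5 ones in 111101)


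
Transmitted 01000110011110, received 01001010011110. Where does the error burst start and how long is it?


XOR: 00001100000000

Burst at position 4, length 2


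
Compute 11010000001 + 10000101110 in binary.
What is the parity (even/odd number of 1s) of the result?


11010000001 = 1665
10000101110 = 1070
Sum = 2735 = 101010101111
1s count = 8

even parity (8 ones in 101010101111)


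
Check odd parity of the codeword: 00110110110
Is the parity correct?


Number of 1s: 6

No, parity error (6 ones)
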